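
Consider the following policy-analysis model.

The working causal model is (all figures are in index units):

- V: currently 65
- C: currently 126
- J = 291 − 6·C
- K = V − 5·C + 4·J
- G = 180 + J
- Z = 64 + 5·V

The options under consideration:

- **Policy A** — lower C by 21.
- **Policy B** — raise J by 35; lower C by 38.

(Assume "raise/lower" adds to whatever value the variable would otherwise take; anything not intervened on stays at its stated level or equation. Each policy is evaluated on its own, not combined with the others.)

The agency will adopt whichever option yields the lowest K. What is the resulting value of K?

Policy A (C − 21):
  V = 65
  C = 126 − 21 = 105
  J = 291 − 6·105 = -339
  K = 0 + 65 − 5·105 + 4·(-339) = -1816
Policy B (J + 35, C − 38):
  V = 65
  C = 126 − 38 = 88
  J = 291 − 6·88 (+35 from intervention) = -202
  K = 0 + 65 − 5·88 + 4·(-202) = -1183
Comparing — Policy A: K=-1816, Policy B: K=-1183. Lowest is -1816 (Policy A).

-1816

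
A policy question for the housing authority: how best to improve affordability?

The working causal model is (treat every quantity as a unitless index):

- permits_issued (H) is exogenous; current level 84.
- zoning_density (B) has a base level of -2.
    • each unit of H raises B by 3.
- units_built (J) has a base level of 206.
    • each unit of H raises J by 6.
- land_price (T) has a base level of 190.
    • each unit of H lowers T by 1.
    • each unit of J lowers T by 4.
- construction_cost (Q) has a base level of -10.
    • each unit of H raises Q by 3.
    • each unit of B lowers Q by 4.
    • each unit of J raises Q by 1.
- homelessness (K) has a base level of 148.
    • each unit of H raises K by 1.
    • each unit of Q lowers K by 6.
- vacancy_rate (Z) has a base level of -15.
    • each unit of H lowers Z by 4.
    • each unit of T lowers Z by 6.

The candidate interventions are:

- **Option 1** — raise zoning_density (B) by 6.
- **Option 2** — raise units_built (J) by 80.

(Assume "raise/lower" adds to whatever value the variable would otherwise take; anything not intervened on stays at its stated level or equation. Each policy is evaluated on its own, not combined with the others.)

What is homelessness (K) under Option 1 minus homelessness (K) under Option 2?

Option 1 (B + 6):
  H = 84
  B = -2 + 3·84 (+6 from intervention) = 256
  J = 206 + 6·84 = 710
  Q = -10 + 3·84 − 4·256 + 710 = -72
  K = 148 + 84 − 6·(-72) = 664
Option 2 (J + 80):
  H = 84
  B = -2 + 3·84 = 250
  J = 206 + 6·84 (+80 from intervention) = 790
  Q = -10 + 3·84 − 4·250 + 790 = 32
  K = 148 + 84 − 6·32 = 40
K: 664 − 40 = 624

624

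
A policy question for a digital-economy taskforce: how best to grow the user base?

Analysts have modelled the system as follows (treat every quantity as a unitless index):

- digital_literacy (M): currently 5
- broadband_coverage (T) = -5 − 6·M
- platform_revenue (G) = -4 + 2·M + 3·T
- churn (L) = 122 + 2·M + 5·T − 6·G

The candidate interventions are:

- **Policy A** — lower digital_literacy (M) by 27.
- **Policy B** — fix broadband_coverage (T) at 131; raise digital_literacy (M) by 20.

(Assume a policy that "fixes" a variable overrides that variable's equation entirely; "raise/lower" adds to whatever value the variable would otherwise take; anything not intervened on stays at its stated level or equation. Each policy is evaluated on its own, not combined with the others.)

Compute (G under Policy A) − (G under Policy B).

Policy A (M − 27):
  M = 5 − 27 = -22
  T = -5 − 6·(-22) = 127
  G = -4 + 2·(-22) + 3·127 = 333
Policy B (T := 131, M + 20):
  M = 5 + 20 = 25
  T = 131
  G = -4 + 2·25 + 3·131 = 439
G: 333 − 439 = -106

-106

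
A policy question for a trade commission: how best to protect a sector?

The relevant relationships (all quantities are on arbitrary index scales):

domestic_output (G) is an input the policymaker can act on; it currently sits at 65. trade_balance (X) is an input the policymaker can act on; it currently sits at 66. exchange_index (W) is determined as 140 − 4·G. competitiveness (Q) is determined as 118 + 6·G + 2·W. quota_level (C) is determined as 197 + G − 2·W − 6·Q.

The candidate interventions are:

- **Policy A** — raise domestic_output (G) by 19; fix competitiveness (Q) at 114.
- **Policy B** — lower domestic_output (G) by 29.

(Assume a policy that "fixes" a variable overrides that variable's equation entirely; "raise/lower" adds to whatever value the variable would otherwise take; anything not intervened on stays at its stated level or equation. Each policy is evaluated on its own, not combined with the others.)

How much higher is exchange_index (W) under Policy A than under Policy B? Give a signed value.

Policy A (G + 19, Q := 114):
  G = 65 + 19 = 84
  W = 140 − 4·84 = -196
Policy B (G − 29):
  G = 65 − 29 = 36
  W = 140 − 4·36 = -4
W: -196 − (-4) = -192

-192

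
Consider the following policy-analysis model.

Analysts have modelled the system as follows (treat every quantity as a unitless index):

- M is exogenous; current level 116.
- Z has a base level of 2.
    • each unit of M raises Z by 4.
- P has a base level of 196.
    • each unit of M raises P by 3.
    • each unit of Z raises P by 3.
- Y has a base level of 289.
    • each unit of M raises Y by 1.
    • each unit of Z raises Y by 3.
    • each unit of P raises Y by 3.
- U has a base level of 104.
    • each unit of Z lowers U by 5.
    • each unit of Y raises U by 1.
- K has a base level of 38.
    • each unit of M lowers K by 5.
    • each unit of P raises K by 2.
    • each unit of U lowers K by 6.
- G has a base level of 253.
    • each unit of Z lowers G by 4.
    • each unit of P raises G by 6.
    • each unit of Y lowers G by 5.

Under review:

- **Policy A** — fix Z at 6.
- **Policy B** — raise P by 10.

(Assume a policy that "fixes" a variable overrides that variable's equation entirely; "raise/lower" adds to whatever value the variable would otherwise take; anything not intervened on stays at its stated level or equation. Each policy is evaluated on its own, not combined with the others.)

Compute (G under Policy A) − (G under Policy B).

21250

Policy A (Z := 6):
  M = 116
  Z = 6
  P = 196 + 3·116 + 3·6 = 562
  Y = 289 + 116 + 3·6 + 3·562 = 2109
  G = 253 − 4·6 + 6·562 − 5·2109 = -6944
Policy B (P + 10):
  M = 116
  Z = 2 + 4·116 = 466
  P = 196 + 3·116 + 3·466 (+10 from intervention) = 1952
  Y = 289 + 116 + 3·466 + 3·1952 = 7659
  G = 253 − 4·466 + 6·1952 − 5·7659 = -28194
G: -6944 − (-28194) = 21250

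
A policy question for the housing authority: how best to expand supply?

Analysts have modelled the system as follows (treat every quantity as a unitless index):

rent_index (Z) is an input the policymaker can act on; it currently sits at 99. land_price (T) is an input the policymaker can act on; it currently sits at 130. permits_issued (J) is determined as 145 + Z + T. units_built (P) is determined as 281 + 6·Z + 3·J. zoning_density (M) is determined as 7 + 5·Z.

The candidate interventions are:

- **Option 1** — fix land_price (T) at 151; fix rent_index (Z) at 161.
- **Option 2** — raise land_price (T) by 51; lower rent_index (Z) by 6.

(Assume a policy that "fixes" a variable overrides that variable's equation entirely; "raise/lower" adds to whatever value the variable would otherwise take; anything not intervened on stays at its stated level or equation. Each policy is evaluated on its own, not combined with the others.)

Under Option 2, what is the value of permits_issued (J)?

419

Option 2 (T + 51, Z − 6):
  Z = 99 − 6 = 93
  T = 130 + 51 = 181
  J = 145 + 93 + 181 = 419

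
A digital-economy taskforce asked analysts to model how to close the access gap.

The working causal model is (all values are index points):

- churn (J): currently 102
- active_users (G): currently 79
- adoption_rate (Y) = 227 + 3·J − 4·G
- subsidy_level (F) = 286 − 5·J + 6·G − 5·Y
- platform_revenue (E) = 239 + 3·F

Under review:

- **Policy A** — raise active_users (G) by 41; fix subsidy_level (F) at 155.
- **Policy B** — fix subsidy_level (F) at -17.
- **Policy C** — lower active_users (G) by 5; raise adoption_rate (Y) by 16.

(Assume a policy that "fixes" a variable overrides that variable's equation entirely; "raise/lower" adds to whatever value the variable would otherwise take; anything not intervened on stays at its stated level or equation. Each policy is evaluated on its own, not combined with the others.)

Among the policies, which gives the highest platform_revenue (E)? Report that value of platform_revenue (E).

Policy A (G + 41, F := 155):
  J = 102
  G = 79 + 41 = 120
  Y = 227 + 3·102 − 4·120 = 53
  F = 155
  E = 239 + 3·155 = 704
Policy B (F := -17):
  J = 102
  G = 79
  Y = 227 + 3·102 − 4·79 = 217
  F = -17
  E = 239 + 3·(-17) = 188
Policy C (G − 5, Y + 16):
  J = 102
  G = 79 − 5 = 74
  Y = 227 + 3·102 − 4·74 (+16 from intervention) = 253
  F = 286 − 5·102 + 6·74 − 5·253 = -1045
  E = 239 + 3·(-1045) = -2896
Comparing — Policy A: E=704, Policy B: E=188, Policy C: E=-2896. Highest is 704 (Policy A).

704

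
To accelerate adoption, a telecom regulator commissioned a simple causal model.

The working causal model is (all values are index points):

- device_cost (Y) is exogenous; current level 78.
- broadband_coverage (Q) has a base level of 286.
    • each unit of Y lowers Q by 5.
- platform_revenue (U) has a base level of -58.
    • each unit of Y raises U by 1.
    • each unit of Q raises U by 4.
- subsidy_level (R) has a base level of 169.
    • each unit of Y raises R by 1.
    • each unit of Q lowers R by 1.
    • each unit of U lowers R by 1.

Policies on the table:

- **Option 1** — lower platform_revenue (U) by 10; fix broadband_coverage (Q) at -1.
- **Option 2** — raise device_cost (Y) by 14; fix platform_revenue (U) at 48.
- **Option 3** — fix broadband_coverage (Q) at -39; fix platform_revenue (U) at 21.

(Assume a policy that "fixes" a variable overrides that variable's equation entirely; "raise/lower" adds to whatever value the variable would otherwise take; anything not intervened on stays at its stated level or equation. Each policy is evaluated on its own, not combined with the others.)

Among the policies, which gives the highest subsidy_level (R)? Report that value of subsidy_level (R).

Option 1 (U − 10, Q := -1):
  Y = 78
  Q = -1
  U = -58 + 78 + 4·(-1) (−10 from intervention) = 6
  R = 169 + 78 − (-1) − 6 = 242
Option 2 (Y + 14, U := 48):
  Y = 78 + 14 = 92
  Q = 286 − 5·92 = -174
  U = 48
  R = 169 + 92 − (-174) − 48 = 387
Option 3 (Q := -39, U := 21):
  Y = 78
  Q = -39
  U = 21
  R = 169 + 78 − (-39) − 21 = 265
Comparing — Option 1: R=242, Option 2: R=387, Option 3: R=265. Highest is 387 (Option 2).

387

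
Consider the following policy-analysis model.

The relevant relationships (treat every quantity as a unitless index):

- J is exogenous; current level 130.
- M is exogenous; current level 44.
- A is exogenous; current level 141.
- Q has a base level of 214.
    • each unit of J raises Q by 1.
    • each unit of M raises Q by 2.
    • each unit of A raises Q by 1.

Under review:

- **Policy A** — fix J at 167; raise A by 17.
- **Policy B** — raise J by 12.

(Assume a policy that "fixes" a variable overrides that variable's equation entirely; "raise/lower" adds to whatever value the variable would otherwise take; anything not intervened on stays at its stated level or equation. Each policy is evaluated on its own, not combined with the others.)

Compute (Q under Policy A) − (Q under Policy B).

Policy A (J := 167, A + 17):
  J = 167
  M = 44
  A = 141 + 17 = 158
  Q = 214 + 167 + 2·44 + 158 = 627
Policy B (J + 12):
  J = 130 + 12 = 142
  M = 44
  A = 141
  Q = 214 + 142 + 2·44 + 141 = 585
Q: 627 − 585 = 42

42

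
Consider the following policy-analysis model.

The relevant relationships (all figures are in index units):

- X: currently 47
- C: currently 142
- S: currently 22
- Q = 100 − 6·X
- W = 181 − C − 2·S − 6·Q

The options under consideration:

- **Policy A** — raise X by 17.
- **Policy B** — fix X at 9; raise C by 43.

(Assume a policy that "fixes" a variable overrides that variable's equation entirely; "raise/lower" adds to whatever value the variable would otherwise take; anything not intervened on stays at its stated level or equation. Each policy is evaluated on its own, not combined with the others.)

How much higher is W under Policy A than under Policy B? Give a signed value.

Policy A (X + 17):
  X = 47 + 17 = 64
  C = 142
  S = 22
  Q = 100 − 6·64 = -284
  W = 181 − 142 − 2·22 − 6·(-284) = 1699
Policy B (X := 9, C + 43):
  X = 9
  C = 142 + 43 = 185
  S = 22
  Q = 100 − 6·9 = 46
  W = 181 − 185 − 2·22 − 6·46 = -324
W: 1699 − (-324) = 2023

2023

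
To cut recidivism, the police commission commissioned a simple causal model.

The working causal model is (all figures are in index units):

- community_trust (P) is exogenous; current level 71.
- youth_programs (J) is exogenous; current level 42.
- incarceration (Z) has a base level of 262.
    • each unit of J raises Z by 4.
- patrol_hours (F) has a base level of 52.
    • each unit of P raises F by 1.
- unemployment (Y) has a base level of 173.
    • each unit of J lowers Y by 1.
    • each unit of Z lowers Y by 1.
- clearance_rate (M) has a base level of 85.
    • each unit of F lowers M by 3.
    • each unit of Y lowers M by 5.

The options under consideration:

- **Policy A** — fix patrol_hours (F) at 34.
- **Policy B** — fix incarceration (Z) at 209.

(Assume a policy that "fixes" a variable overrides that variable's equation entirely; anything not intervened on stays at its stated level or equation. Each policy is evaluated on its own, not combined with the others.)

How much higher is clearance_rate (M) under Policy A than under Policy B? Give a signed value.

Policy A (F := 34):
  P = 71
  J = 42
  Z = 262 + 4·42 = 430
  F = 34
  Y = 173 − 42 − 430 = -299
  M = 85 − 3·34 − 5·(-299) = 1478
Policy B (Z := 209):
  P = 71
  J = 42
  Z = 209
  F = 52 + 71 = 123
  Y = 173 − 42 − 209 = -78
  M = 85 − 3·123 − 5·(-78) = 106
M: 1478 − 106 = 1372

1372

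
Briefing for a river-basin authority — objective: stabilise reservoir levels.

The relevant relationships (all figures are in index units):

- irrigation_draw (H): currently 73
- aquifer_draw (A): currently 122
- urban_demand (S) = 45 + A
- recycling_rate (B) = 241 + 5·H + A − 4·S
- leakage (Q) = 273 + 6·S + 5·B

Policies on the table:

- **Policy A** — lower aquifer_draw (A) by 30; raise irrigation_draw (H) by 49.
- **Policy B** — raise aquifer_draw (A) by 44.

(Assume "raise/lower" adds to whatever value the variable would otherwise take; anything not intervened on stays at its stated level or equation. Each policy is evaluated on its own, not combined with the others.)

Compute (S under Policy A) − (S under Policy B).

Policy A (A − 30, H + 49):
  A = 122 − 30 = 92
  S = 45 + 92 = 137
Policy B (A + 44):
  A = 122 + 44 = 166
  S = 45 + 166 = 211
S: 137 − 211 = -74

-74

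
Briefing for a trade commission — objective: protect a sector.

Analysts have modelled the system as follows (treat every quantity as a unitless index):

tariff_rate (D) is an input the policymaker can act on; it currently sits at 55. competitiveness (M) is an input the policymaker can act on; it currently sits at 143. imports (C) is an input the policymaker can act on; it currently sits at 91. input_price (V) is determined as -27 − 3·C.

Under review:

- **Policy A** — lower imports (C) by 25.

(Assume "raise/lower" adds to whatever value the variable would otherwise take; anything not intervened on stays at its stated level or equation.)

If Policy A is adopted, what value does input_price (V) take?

Policy A (C − 25):
  C = 91 − 25 = 66
  V = -27 − 3·66 = -225

-225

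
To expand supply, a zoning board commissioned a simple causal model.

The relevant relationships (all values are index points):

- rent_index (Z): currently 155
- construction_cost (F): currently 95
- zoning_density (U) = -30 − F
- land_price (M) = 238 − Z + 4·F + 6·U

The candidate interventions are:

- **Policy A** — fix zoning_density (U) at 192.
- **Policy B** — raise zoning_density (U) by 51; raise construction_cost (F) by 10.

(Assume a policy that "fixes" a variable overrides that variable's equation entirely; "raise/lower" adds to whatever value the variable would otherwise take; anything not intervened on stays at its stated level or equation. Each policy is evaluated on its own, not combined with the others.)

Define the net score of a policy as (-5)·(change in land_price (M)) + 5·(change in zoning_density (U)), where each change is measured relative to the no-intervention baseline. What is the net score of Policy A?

-7925

Baseline:
  Z = 155
  F = 95
  U = -30 − 95 = -125
  M = 238 − 155 + 4·95 + 6·(-125) = -287
Policy A (U := 192):
  Z = 155
  F = 95
  U = 192
  M = 238 − 155 + 4·95 + 6·192 = 1615
ΔM = 1615 − (-287) = 1902; ΔU = 192 − (-125) = 317
Score = (-5)·1902 + 5·317 = -7925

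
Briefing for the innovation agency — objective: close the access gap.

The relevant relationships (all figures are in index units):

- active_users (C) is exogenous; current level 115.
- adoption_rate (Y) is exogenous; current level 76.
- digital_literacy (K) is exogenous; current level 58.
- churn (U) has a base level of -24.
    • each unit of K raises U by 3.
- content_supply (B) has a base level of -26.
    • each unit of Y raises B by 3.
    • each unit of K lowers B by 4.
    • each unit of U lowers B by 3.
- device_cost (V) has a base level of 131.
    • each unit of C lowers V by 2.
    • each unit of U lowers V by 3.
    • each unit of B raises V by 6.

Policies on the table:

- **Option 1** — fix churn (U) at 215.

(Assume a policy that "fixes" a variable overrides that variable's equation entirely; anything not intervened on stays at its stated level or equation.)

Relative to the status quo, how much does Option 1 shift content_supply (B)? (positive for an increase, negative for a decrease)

-195

Baseline:
  Y = 76
  K = 58
  U = -24 + 3·58 = 150
  B = -26 + 3·76 − 4·58 − 3·150 = -480
Option 1 (U := 215):
  Y = 76
  K = 58
  U = 215
  B = -26 + 3·76 − 4·58 − 3·215 = -675
Change in B: -675 − (-480) = -195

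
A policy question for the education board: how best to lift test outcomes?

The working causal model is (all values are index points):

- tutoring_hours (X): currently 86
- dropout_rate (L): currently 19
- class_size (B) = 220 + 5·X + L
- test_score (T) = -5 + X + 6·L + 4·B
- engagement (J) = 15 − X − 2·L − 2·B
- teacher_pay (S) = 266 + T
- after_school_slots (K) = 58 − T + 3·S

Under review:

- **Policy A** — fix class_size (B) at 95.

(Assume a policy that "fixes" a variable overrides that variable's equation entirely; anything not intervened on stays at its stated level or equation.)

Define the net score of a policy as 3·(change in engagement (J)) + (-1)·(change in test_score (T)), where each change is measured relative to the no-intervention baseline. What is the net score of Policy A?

Baseline:
  X = 86
  L = 19
  B = 220 + 5·86 + 19 = 669
  T = -5 + 86 + 6·19 + 4·669 = 2871
  J = 15 − 86 − 2·19 − 2·669 = -1447
Policy A (B := 95):
  X = 86
  L = 19
  B = 95
  T = -5 + 86 + 6·19 + 4·95 = 575
  J = 15 − 86 − 2·19 − 2·95 = -299
ΔJ = -299 − (-1447) = 1148; ΔT = 575 − 2871 = -2296
Score = 3·1148 + (-1)·(-2296) = 5740

5740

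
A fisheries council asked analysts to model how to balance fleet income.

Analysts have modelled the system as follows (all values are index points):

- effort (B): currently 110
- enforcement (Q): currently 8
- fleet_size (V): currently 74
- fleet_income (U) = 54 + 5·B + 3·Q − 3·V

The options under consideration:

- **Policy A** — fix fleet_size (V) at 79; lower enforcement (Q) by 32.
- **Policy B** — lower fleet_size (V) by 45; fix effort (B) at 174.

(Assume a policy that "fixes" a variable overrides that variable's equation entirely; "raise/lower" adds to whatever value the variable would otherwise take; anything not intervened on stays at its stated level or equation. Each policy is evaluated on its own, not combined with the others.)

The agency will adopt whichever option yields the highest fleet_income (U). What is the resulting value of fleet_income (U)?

Policy A (V := 79, Q − 32):
  B = 110
  Q = 8 − 32 = -24
  V = 79
  U = 54 + 5·110 + 3·(-24) − 3·79 = 295
Policy B (V − 45, B := 174):
  B = 174
  Q = 8
  V = 74 − 45 = 29
  U = 54 + 5·174 + 3·8 − 3·29 = 861
Comparing — Policy A: U=295, Policy B: U=861. Highest is 861 (Policy B).

861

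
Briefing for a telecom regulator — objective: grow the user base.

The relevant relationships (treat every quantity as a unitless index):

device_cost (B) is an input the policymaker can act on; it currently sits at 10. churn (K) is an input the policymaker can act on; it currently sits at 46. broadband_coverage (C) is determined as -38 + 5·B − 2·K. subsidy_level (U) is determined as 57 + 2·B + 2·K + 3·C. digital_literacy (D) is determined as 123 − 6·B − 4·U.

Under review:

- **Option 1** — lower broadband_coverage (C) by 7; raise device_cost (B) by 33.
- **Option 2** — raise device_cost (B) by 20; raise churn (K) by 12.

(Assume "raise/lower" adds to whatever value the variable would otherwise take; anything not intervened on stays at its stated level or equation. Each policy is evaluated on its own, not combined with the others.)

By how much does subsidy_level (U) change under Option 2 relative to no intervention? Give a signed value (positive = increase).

Baseline:
  B = 10
  K = 46
  C = -38 + 5·10 − 2·46 = -80
  U = 57 + 2·10 + 2·46 + 3·(-80) = -71
Option 2 (B + 20, K + 12):
  B = 10 + 20 = 30
  K = 46 + 12 = 58
  C = -38 + 5·30 − 2·58 = -4
  U = 57 + 2·30 + 2·58 + 3·(-4) = 221
Change in U: 221 − (-71) = 292

292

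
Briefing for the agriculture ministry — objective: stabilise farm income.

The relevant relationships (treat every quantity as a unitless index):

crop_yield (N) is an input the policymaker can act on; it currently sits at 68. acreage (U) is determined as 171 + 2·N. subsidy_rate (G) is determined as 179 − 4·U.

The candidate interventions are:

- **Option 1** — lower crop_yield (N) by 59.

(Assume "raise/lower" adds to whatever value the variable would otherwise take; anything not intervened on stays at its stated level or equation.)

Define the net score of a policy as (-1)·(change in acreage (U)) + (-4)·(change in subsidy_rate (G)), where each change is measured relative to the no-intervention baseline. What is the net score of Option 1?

Baseline:
  N = 68
  U = 171 + 2·68 = 307
  G = 179 − 4·307 = -1049
Option 1 (N − 59):
  N = 68 − 59 = 9
  U = 171 + 2·9 = 189
  G = 179 − 4·189 = -577
ΔU = 189 − 307 = -118; ΔG = -577 − (-1049) = 472
Score = (-1)·(-118) + (-4)·472 = -1770

-1770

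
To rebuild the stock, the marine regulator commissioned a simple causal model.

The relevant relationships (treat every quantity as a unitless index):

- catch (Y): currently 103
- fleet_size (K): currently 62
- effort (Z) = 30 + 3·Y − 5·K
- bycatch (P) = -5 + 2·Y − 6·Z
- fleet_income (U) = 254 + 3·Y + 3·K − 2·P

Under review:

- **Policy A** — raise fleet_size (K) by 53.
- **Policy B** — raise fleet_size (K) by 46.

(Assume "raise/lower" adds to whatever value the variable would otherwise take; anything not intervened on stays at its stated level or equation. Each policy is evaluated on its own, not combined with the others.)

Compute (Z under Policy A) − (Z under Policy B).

-35

Policy A (K + 53):
  Y = 103
  K = 62 + 53 = 115
  Z = 30 + 3·103 − 5·115 = -236
Policy B (K + 46):
  Y = 103
  K = 62 + 46 = 108
  Z = 30 + 3·103 − 5·108 = -201
Z: -236 − (-201) = -35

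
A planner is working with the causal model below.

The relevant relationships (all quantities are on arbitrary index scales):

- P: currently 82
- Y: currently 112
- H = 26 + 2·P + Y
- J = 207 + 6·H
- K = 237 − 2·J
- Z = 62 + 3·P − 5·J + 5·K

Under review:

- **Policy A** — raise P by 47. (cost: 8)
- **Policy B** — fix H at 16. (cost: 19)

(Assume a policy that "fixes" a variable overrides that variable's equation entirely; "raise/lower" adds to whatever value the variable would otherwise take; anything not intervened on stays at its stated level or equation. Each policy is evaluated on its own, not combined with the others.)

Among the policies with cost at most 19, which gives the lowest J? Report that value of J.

303

Policy A (P + 47):
  P = 82 + 47 = 129
  Y = 112
  H = 26 + 2·129 + 112 = 396
  J = 207 + 6·396 = 2583
Policy B (H := 16):
  P = 82
  Y = 112
  H = 16
  J = 207 + 6·16 = 303
Comparing — Policy A: J=2583, Policy B: J=303. Lowest is 303 (Policy B).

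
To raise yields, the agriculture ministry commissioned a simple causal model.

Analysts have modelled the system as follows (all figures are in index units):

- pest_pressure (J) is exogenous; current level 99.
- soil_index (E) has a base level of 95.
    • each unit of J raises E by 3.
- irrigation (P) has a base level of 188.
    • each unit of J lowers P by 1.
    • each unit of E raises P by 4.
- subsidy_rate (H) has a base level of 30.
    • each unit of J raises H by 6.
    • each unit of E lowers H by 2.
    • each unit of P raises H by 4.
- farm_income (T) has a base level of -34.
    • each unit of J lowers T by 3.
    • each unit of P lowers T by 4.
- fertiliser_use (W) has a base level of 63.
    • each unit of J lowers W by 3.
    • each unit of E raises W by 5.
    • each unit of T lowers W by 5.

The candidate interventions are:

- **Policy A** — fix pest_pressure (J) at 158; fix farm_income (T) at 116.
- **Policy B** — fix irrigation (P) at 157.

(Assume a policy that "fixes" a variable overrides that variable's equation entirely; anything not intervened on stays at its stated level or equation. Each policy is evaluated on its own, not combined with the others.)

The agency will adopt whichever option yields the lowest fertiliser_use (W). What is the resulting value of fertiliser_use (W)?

1854

Policy A (J := 158, T := 116):
  J = 158
  E = 95 + 3·158 = 569
  P = 188 − 158 + 4·569 = 2306
  T = 116
  W = 63 − 3·158 + 5·569 − 5·116 = 1854
Policy B (P := 157):
  J = 99
  E = 95 + 3·99 = 392
  P = 157
  T = -34 − 3·99 − 4·157 = -959
  W = 63 − 3·99 + 5·392 − 5·(-959) = 6521
Comparing — Policy A: W=1854, Policy B: W=6521. Lowest is 1854 (Policy A).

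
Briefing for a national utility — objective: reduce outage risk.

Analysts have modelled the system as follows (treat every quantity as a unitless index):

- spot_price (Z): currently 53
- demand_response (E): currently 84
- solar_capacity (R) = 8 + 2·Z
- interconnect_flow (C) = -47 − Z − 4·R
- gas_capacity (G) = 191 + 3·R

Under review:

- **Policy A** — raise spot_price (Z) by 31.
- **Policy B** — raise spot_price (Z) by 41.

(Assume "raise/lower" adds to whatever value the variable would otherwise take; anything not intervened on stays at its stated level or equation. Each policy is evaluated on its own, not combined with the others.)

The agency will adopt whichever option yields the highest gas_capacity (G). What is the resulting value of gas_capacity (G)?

Policy A (Z + 31):
  Z = 53 + 31 = 84
  R = 8 + 2·84 = 176
  G = 191 + 3·176 = 719
Policy B (Z + 41):
  Z = 53 + 41 = 94
  R = 8 + 2·94 = 196
  G = 191 + 3·196 = 779
Comparing — Policy A: G=719, Policy B: G=779. Highest is 779 (Policy B).

779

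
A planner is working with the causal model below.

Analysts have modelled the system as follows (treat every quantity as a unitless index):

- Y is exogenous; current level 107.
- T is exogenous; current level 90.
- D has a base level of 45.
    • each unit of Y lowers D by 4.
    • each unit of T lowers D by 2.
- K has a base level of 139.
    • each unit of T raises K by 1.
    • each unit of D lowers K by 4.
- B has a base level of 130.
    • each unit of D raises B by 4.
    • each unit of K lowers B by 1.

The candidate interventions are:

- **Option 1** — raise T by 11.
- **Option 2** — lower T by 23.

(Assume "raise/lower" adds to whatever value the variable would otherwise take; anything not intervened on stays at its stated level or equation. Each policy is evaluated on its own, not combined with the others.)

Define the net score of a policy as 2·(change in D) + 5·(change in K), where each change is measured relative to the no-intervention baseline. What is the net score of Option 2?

Baseline:
  Y = 107
  T = 90
  D = 45 − 4·107 − 2·90 = -563
  K = 139 + 90 − 4·(-563) = 2481
Option 2 (T − 23):
  Y = 107
  T = 90 − 23 = 67
  D = 45 − 4·107 − 2·67 = -517
  K = 139 + 67 − 4·(-517) = 2274
ΔD = -517 − (-563) = 46; ΔK = 2274 − 2481 = -207
Score = 2·46 + 5·(-207) = -943

-943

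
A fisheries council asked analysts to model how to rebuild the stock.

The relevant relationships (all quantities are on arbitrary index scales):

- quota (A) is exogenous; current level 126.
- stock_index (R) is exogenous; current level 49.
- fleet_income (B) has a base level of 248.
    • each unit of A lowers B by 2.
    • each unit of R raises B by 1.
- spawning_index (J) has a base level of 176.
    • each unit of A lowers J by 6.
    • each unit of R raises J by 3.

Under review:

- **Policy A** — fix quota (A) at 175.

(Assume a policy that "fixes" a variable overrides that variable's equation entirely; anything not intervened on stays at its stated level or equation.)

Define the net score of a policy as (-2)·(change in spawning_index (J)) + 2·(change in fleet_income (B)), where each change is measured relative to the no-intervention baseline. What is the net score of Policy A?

Baseline:
  A = 126
  R = 49
  B = 248 − 2·126 + 49 = 45
  J = 176 − 6·126 + 3·49 = -433
Policy A (A := 175):
  A = 175
  R = 49
  B = 248 − 2·175 + 49 = -53
  J = 176 − 6·175 + 3·49 = -727
ΔJ = -727 − (-433) = -294; ΔB = -53 − 45 = -98
Score = (-2)·(-294) + 2·(-98) = 392

392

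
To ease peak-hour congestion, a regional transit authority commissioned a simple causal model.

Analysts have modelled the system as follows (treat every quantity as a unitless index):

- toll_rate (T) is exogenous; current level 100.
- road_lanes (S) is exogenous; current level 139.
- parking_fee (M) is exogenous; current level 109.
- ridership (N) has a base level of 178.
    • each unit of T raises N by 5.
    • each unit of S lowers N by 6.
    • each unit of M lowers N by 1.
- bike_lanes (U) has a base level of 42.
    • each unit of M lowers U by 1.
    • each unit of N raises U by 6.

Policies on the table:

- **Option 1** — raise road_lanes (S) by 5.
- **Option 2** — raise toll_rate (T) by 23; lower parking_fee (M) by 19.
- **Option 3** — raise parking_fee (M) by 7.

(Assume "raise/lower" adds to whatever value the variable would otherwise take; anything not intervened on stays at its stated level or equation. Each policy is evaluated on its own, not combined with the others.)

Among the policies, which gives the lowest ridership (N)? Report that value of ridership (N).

Option 1 (S + 5):
  T = 100
  S = 139 + 5 = 144
  M = 109
  N = 178 + 5·100 − 6·144 − 109 = -295
Option 2 (T + 23, M − 19):
  T = 100 + 23 = 123
  S = 139
  M = 109 − 19 = 90
  N = 178 + 5·123 − 6·139 − 90 = -131
Option 3 (M + 7):
  T = 100
  S = 139
  M = 109 + 7 = 116
  N = 178 + 5·100 − 6·139 − 116 = -272
Comparing — Option 1: N=-295, Option 2: N=-131, Option 3: N=-272. Lowest is -295 (Option 1).

-295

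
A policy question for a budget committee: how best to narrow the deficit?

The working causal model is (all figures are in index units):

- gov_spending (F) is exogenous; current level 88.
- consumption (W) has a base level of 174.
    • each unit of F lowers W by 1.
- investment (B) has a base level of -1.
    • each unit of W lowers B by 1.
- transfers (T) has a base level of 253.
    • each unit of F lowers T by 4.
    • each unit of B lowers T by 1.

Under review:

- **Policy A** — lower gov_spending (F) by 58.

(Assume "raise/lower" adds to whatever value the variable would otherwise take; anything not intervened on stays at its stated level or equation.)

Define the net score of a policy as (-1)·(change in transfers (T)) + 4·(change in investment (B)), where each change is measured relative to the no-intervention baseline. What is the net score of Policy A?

Baseline:
  F = 88
  W = 174 − 88 = 86
  B = -1 − 86 = -87
  T = 253 − 4·88 − (-87) = -12
Policy A (F − 58):
  F = 88 − 58 = 30
  W = 174 − 30 = 144
  B = -1 − 144 = -145
  T = 253 − 4·30 − (-145) = 278
ΔT = 278 − (-12) = 290; ΔB = -145 − (-87) = -58
Score = (-1)·290 + 4·(-58) = -522

-522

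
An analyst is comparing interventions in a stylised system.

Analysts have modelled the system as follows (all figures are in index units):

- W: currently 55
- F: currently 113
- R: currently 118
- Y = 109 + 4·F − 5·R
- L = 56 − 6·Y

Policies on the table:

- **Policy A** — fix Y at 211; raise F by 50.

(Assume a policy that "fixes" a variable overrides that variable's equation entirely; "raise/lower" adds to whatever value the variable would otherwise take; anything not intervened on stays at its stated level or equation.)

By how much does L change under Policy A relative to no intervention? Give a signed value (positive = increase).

-1440

Baseline:
  F = 113
  R = 118
  Y = 109 + 4·113 − 5·118 = -29
  L = 56 − 6·(-29) = 230
Policy A (Y := 211, F + 50):
  F = 113 + 50 = 163
  R = 118
  Y = 211
  L = 56 − 6·211 = -1210
Change in L: -1210 − 230 = -1440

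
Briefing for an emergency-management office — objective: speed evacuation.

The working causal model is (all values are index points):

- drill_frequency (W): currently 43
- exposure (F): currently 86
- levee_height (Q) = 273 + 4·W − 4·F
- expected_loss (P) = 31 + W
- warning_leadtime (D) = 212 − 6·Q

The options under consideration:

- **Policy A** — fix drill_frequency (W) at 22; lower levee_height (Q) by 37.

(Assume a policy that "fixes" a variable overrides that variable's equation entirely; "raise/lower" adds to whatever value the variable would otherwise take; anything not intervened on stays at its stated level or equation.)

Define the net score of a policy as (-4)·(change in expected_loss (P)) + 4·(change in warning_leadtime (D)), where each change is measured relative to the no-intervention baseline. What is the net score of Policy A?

2988

Baseline:
  W = 43
  F = 86
  Q = 273 + 4·43 − 4·86 = 101
  P = 31 + 43 = 74
  D = 212 − 6·101 = -394
Policy A (W := 22, Q − 37):
  W = 22
  F = 86
  Q = 273 + 4·22 − 4·86 (−37 from intervention) = -20
  P = 31 + 22 = 53
  D = 212 − 6·(-20) = 332
ΔP = 53 − 74 = -21; ΔD = 332 − (-394) = 726
Score = (-4)·(-21) + 4·726 = 2988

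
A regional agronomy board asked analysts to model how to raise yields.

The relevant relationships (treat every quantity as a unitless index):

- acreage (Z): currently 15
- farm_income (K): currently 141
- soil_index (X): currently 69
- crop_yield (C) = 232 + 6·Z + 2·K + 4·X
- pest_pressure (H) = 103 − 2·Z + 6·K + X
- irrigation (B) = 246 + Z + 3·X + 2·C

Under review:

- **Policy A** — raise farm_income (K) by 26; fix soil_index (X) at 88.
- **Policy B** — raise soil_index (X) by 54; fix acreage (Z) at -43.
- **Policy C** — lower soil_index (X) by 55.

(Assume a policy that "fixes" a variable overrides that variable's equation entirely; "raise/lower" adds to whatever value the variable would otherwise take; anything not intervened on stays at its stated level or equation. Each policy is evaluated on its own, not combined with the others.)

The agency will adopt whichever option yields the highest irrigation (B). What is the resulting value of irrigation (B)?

2541

Policy A (K + 26, X := 88):
  Z = 15
  K = 141 + 26 = 167
  X = 88
  C = 232 + 6·15 + 2·167 + 4·88 = 1008
  B = 246 + 15 + 3·88 + 2·1008 = 2541
Policy B (X + 54, Z := -43):
  Z = -43
  K = 141
  X = 69 + 54 = 123
  C = 232 + 6·(-43) + 2·141 + 4·123 = 748
  B = 246 + (-43) + 3·123 + 2·748 = 2068
Policy C (X − 55):
  Z = 15
  K = 141
  X = 69 − 55 = 14
  C = 232 + 6·15 + 2·141 + 4·14 = 660
  B = 246 + 15 + 3·14 + 2·660 = 1623
Comparing — Policy A: B=2541, Policy B: B=2068, Policy C: B=1623. Highest is 2541 (Policy A).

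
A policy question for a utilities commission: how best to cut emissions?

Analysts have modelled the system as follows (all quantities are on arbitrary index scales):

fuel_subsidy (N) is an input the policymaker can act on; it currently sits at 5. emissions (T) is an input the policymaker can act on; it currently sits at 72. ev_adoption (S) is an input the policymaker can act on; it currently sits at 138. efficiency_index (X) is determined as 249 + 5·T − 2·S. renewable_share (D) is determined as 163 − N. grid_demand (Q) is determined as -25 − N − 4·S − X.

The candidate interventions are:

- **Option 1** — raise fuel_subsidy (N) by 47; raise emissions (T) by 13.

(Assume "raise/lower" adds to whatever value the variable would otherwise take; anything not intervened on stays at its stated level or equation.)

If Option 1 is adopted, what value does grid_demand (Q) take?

Option 1 (N + 47, T + 13):
  N = 5 + 47 = 52
  T = 72 + 13 = 85
  S = 138
  X = 249 + 5·85 − 2·138 = 398
  Q = -25 − 52 − 4·138 − 398 = -1027

-1027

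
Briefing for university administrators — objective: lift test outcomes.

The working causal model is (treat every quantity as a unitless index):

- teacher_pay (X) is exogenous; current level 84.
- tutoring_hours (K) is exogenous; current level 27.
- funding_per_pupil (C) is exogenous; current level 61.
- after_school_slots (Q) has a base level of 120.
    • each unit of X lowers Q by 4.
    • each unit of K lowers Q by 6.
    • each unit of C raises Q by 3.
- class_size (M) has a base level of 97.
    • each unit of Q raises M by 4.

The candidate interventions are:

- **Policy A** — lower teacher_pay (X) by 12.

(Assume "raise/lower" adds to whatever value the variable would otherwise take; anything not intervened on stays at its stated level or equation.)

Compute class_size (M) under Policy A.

-491

Policy A (X − 12):
  X = 84 − 12 = 72
  K = 27
  C = 61
  Q = 120 − 4·72 − 6·27 + 3·61 = -147
  M = 97 + 4·(-147) = -491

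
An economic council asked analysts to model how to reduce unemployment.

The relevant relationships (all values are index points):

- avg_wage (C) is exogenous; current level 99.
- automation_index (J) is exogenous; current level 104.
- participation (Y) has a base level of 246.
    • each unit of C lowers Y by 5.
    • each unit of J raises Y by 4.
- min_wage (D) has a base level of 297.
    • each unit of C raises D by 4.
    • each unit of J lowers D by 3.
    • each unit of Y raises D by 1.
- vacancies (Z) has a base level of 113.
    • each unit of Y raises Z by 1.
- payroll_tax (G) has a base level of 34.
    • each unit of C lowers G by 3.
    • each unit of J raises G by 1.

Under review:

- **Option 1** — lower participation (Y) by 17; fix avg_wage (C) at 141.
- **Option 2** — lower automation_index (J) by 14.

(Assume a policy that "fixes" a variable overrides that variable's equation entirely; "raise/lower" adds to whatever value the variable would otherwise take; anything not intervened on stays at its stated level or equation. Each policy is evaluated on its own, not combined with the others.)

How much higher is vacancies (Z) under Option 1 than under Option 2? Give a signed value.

-171

Option 1 (Y − 17, C := 141):
  C = 141
  J = 104
  Y = 246 − 5·141 + 4·104 (−17 from intervention) = -60
  Z = 113 + (-60) = 53
Option 2 (J − 14):
  C = 99
  J = 104 − 14 = 90
  Y = 246 − 5·99 + 4·90 = 111
  Z = 113 + 111 = 224
Z: 53 − 224 = -171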